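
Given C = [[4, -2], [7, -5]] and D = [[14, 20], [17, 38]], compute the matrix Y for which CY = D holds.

Left-multiplying both sides by C⁻¹ gives Y = C⁻¹D.
det C = -6; the adjugate gives C⁻¹ = [[5/6, -1/3], [7/6, -2/3]].
Y = C⁻¹D = [[5/6, -1/3], [7/6, -2/3]] · [[14, 20], [17, 38]] = [[6, 4], [5, -2]].

Y = [[6, 4], [5, -2]]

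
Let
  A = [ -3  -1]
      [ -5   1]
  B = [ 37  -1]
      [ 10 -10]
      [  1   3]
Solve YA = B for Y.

Y = [[-4, -5], [5, -5], [-2, 1]]

Since A sits to the right of Y, Y = BA⁻¹.
det A = -8; the adjugate gives A⁻¹ = [[-1/8, -1/8], [-5/8, 3/8]].
Y = BA⁻¹ = [[37, -1], [10, -10], [1, 3]] · [[-1/8, -1/8], [-5/8, 3/8]] = [[-4, -5], [5, -5], [-2, 1]].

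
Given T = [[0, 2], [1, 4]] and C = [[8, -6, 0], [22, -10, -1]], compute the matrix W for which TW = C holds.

W = [[6, 2, -1], [4, -3, 0]]

T is on the left of W, so left-multiply by T⁻¹: W = T⁻¹C.
T has determinant -2; T⁻¹ = [[-2, 1], [1/2, 0]].
W = T⁻¹C = [[-2, 1], [1/2, 0]] · [[8, -6, 0], [22, -10, -1]] = [[6, 2, -1], [4, -3, 0]].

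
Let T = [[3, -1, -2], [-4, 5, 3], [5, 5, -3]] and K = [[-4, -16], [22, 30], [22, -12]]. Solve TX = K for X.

X = [[4, -2], [4, 2], [6, 4]]

Left-multiplying both sides by T⁻¹ gives X = T⁻¹K.
det T = -3, so T⁻¹ = [[10, 13/3, -7/3], [-1, -1/3, 1/3], [15, 20/3, -11/3]].
X = T⁻¹K = [[10, 13/3, -7/3], [-1, -1/3, 1/3], [15, 20/3, -11/3]] · [[-4, -16], [22, 30], [22, -12]] = [[4, -2], [4, 2], [6, 4]].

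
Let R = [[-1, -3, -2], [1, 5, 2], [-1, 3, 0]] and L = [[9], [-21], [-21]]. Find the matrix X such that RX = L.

X = [[3], [-6], [3]]

Left-multiplying both sides by R⁻¹ gives X = R⁻¹L.
det R = -4; the adjugate gives R⁻¹ = [[3/2, 3/2, -1], [1/2, 1/2, 0], [-2, -3/2, 1/2]].
X = R⁻¹L = [[3/2, 3/2, -1], [1/2, 1/2, 0], [-2, -3/2, 1/2]] · [[9], [-21], [-21]] = [[3], [-6], [3]].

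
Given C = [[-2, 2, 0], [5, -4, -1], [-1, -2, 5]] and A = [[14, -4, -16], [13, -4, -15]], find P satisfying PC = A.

P = [[-3, 1, -3], [-5, 0, -3]]

Since C sits to the right of P, P = AC⁻¹.
det C = -4; the adjugate gives C⁻¹ = [[11/2, 5/2, 1/2], [6, 5/2, 1/2], [7/2, 3/2, 1/2]].
P = AC⁻¹ = [[14, -4, -16], [13, -4, -15]] · [[11/2, 5/2, 1/2], [6, 5/2, 1/2], [7/2, 3/2, 1/2]] = [[-3, 1, -3], [-5, 0, -3]].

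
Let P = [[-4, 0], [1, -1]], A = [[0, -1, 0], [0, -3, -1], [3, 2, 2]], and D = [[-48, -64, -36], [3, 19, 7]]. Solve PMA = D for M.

M = [[-5, -1, 4], [-3, 4, 3]]

Isolating M: multiply by P⁻¹ from the left and A⁻¹ from the right, so M = P⁻¹DA⁻¹.
det P = 4; the adjugate gives P⁻¹ = [[-1/4, 0], [-1/4, -1]].
A has determinant 3; A⁻¹ = [[-4/3, 2/3, 1/3], [-1, 0, 0], [3, -1, 0]].
P⁻¹D = [[12, 16, 9], [9, -3, 2]].
M = (P⁻¹D)A⁻¹ = [[-5, -1, 4], [-3, 4, 3]].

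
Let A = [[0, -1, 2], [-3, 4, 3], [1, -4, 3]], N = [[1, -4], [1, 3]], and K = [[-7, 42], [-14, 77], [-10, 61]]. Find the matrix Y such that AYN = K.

Isolating Y: multiply by A⁻¹ from the left and N⁻¹ from the right, so Y = A⁻¹KN⁻¹.
A has determinant 4; A⁻¹ = [[6, -5/4, -11/4], [3, -1/2, -3/2], [2, -1/4, -3/4]].
det N = 7, so N⁻¹ = [[3/7, 4/7], [-1/7, 1/7]].
A⁻¹K = [[3, -12], [1, -4], [-3, 19]].
Y = (A⁻¹K)N⁻¹ = [[3, 0], [1, 0], [-4, 1]].

Y = [[3, 0], [1, 0], [-4, 1]]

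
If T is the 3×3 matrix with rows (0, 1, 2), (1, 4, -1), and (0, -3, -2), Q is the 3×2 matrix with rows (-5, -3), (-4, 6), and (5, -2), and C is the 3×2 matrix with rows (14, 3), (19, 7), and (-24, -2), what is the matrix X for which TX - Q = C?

TX = C + Q = [[9, 0], [15, 13], [-19, -4]].
Left-multiplying both sides by T⁻¹ gives X = T⁻¹(C + Q).
det T = -4; the adjugate gives T⁻¹ = [[11/4, 1, 9/4], [-1/2, 0, -1/2], [3/4, 0, 1/4]].
X = T⁻¹(C + Q) = [[-3, 4], [5, 2], [2, -1]].

X = [[-3, 4], [5, 2], [2, -1]]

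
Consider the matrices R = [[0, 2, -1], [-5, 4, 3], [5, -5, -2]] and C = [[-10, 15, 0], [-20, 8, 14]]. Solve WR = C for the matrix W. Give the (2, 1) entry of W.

-6

R is on the right of W, so right-multiply by R⁻¹: W = CR⁻¹.
R has determinant 5; R⁻¹ = [[7/5, 9/5, 2], [1, 1, 1], [1, 2, 2]].
W = CR⁻¹ = [[-10, 15, 0], [-20, 8, 14]] · [[7/5, 9/5, 2], [1, 1, 1], [1, 2, 2]] = [[1, -3, -5], [-6, 0, -4]].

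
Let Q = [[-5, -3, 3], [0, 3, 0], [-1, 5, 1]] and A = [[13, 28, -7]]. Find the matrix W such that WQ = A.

W = [[-3, 3, 2]]

Right-multiplying both sides by Q⁻¹ gives W = AQ⁻¹.
Q has determinant -6; Q⁻¹ = [[-1/2, -3, 3/2], [0, 1/3, 0], [-1/2, -14/3, 5/2]].
W = AQ⁻¹ = [[13, 28, -7]] · [[-1/2, -3, 3/2], [0, 1/3, 0], [-1/2, -14/3, 5/2]] = [[-3, 3, 2]].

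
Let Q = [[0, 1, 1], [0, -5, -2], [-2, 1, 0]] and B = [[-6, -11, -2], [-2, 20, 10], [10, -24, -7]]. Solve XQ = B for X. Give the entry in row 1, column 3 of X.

Q is on the right of X, so right-multiply by Q⁻¹: X = BQ⁻¹.
det Q = -6, so Q⁻¹ = [[-1/3, -1/6, -1/2], [-2/3, -1/3, 0], [5/3, 1/3, 0]].
X = BQ⁻¹ = [[-6, -11, -2], [-2, 20, 10], [10, -24, -7]] · [[-1/3, -1/6, -1/2], [-2/3, -1/3, 0], [5/3, 1/3, 0]] = [[6, 4, 3], [4, -3, 1], [1, 4, -5]].

3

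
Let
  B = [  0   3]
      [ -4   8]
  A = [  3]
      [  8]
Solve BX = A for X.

X = [[0], [1]]

Since B multiplies X on the left, X = B⁻¹A.
B has determinant 12; B⁻¹ = [[2/3, -1/4], [1/3, 0]].
X = B⁻¹A = [[2/3, -1/4], [1/3, 0]] · [[3], [8]] = [[0], [1]].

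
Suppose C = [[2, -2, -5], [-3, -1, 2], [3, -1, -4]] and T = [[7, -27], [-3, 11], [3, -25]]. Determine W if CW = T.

C is on the left of W, so left-multiply by C⁻¹: W = C⁻¹T.
C has determinant -6; C⁻¹ = [[-1, 1/2, 3/2], [1, -7/6, -11/6], [-1, 2/3, 4/3]].
W = C⁻¹T = [[-1, 1/2, 3/2], [1, -7/6, -11/6], [-1, 2/3, 4/3]] · [[7, -27], [-3, 11], [3, -25]] = [[-4, -5], [5, 6], [-5, 1]].

W = [[-4, -5], [5, 6], [-5, 1]]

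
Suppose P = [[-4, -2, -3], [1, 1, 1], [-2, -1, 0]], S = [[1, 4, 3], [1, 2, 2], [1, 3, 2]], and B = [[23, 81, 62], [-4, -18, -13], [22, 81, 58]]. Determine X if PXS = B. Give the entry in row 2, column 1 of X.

-4

Left-multiply by P⁻¹ and right-multiply by S⁻¹: X = P⁻¹BS⁻¹.
P has determinant -3; P⁻¹ = [[-1/3, -1, -1/3], [2/3, 2, -1/3], [-1/3, 0, 2/3]].
det S = 1; the adjugate gives S⁻¹ = [[-2, 1, 2], [0, -1, 1], [1, 1, -2]].
P⁻¹B = [[-11, -36, -27], [0, -9, -4], [7, 27, 18]].
X = (P⁻¹B)S⁻¹ = [[-5, -2, -4], [-4, 5, -1], [4, -2, 5]].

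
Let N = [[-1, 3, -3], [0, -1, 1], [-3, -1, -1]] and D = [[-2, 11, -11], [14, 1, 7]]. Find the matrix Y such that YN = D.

Y = [[2, -5, 0], [-2, -3, -4]]

N is on the right of Y, so right-multiply by N⁻¹: Y = DN⁻¹.
N has determinant -2; N⁻¹ = [[-1, -3, 0], [3/2, 4, -1/2], [3/2, 5, -1/2]].
Y = DN⁻¹ = [[-2, 11, -11], [14, 1, 7]] · [[-1, -3, 0], [3/2, 4, -1/2], [3/2, 5, -1/2]] = [[2, -5, 0], [-2, -3, -4]].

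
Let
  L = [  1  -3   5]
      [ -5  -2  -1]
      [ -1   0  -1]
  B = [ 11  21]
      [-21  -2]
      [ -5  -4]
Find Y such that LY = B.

Y = [[5, -1], [-2, 1], [0, 5]]

L is on the left of Y, so left-multiply by L⁻¹: Y = L⁻¹B.
det L = 4; the adjugate gives L⁻¹ = [[1/2, -3/4, 13/4], [-1, 1, -6], [-1/2, 3/4, -17/4]].
Y = L⁻¹B = [[1/2, -3/4, 13/4], [-1, 1, -6], [-1/2, 3/4, -17/4]] · [[11, 21], [-21, -2], [-5, -4]] = [[5, -1], [-2, 1], [0, 5]].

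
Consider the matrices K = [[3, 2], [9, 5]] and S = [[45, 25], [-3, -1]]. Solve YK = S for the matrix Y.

Since K sits to the right of Y, Y = SK⁻¹.
det K = -3; the adjugate gives K⁻¹ = [[-5/3, 2/3], [3, -1]].
Y = SK⁻¹ = [[45, 25], [-3, -1]] · [[-5/3, 2/3], [3, -1]] = [[0, 5], [2, -1]].

Y = [[0, 5], [2, -1]]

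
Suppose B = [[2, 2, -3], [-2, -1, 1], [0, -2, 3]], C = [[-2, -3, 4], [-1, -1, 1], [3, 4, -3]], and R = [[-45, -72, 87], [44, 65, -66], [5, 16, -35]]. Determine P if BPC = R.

Isolating P: multiply by B⁻¹ from the left and C⁻¹ from the right, so P = B⁻¹RC⁻¹.
det B = -2; the adjugate gives B⁻¹ = [[1/2, 0, 1/2], [-3, -3, -2], [-2, -2, -1]].
det C = -2, so C⁻¹ = [[1/2, -7/2, -1/2], [0, 3, 1], [1/2, 1/2, 1/2]].
B⁻¹R = [[-20, -28, 26], [-7, -11, 7], [-3, -2, -7]].
P = (B⁻¹R)C⁻¹ = [[3, -1, -5], [0, -5, -4], [-5, 1, -4]].

P = [[3, -1, -5], [0, -5, -4], [-5, 1, -4]]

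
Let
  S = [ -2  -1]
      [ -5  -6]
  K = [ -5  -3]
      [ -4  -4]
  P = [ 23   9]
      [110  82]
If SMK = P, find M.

M = [[4, -4], [-1, 5]]

Left-multiply by S⁻¹ and right-multiply by K⁻¹: M = S⁻¹PK⁻¹.
S has determinant 7; S⁻¹ = [[-6/7, 1/7], [5/7, -2/7]].
K has determinant 8; K⁻¹ = [[-1/2, 3/8], [1/2, -5/8]].
S⁻¹P = [[-4, 4], [-15, -17]].
M = (S⁻¹P)K⁻¹ = [[4, -4], [-1, 5]].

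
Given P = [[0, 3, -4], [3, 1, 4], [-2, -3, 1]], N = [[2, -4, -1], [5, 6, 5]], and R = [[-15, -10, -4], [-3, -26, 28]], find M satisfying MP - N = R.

M = [[-4, -5, -1], [-3, 4, 5]]

MP = R + N = [[-13, -14, -5], [2, -20, 33]].
Since P sits to the right of M, M = (R + N)P⁻¹.
P has determinant -5; P⁻¹ = [[-13/5, -9/5, -16/5], [11/5, 8/5, 12/5], [7/5, 6/5, 9/5]].
M = (R + N)P⁻¹ = [[-4, -5, -1], [-3, 4, 5]].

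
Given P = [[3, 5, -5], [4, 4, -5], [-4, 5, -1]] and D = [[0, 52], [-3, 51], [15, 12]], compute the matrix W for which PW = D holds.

W = [[-5, 4], [-2, 5], [-5, -3]]

Since P multiplies W on the left, W = P⁻¹D.
det P = 3; the adjugate gives P⁻¹ = [[7, -20/3, -5/3], [8, -23/3, -5/3], [12, -35/3, -8/3]].
W = P⁻¹D = [[7, -20/3, -5/3], [8, -23/3, -5/3], [12, -35/3, -8/3]] · [[0, 52], [-3, 51], [15, 12]] = [[-5, 4], [-2, 5], [-5, -3]].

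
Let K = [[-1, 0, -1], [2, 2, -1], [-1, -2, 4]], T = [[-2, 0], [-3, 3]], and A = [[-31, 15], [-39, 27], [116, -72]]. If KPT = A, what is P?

Isolating P: multiply by K⁻¹ from the left and T⁻¹ from the right, so P = K⁻¹AT⁻¹.
det K = -4; the adjugate gives K⁻¹ = [[-3/2, -1/2, -1/2], [7/4, 5/4, 3/4], [1/2, 1/2, 1/2]].
T has determinant -6; T⁻¹ = [[-1/2, 0], [-1/2, 1/3]].
K⁻¹A = [[8, 0], [-16, 6], [23, -15]].
P = (K⁻¹A)T⁻¹ = [[-4, 0], [5, 2], [-4, -5]].

P = [[-4, 0], [5, 2], [-4, -5]]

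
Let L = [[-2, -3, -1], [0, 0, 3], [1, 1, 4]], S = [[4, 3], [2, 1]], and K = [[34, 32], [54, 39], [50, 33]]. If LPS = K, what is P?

P = [[-5, 3], [-3, 2], [4, 1]]

P = L⁻¹KS⁻¹ (apply L⁻¹ on the left and S⁻¹ on the right).
det L = -3, so L⁻¹ = [[1, -11/3, 3], [-1, 7/3, -2], [0, 1/3, 0]].
det S = -2; the adjugate gives S⁻¹ = [[-1/2, 3/2], [1, -2]].
L⁻¹K = [[-14, -12], [-8, -7], [18, 13]].
P = (L⁻¹K)S⁻¹ = [[-5, 3], [-3, 2], [4, 1]].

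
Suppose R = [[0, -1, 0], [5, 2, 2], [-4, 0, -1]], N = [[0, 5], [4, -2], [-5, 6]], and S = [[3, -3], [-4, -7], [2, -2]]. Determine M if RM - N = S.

RM = S + N = [[3, 2], [0, -9], [-3, 4]].
R is on the left of M, so left-multiply by R⁻¹: M = R⁻¹(S + N).
det R = 3, so R⁻¹ = [[-2/3, -1/3, -2/3], [-1, 0, 0], [8/3, 4/3, 5/3]].
M = R⁻¹(S + N) = [[0, -1], [-3, -2], [3, 0]].

M = [[0, -1], [-3, -2], [3, 0]]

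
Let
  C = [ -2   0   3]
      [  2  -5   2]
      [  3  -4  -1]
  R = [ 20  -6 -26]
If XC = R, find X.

C is on the right of X, so right-multiply by C⁻¹: X = RC⁻¹.
det C = -5; the adjugate gives C⁻¹ = [[-13/5, 12/5, -3], [-8/5, 7/5, -2], [-7/5, 8/5, -2]].
X = RC⁻¹ = [[20, -6, -26]] · [[-13/5, 12/5, -3], [-8/5, 7/5, -2], [-7/5, 8/5, -2]] = [[-6, -2, 4]].

X = [[-6, -2, 4]]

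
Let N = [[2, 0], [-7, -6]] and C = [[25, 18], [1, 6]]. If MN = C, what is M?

N is on the right of M, so right-multiply by N⁻¹: M = CN⁻¹.
det N = -12; the adjugate gives N⁻¹ = [[1/2, 0], [-7/12, -1/6]].
M = CN⁻¹ = [[25, 18], [1, 6]] · [[1/2, 0], [-7/12, -1/6]] = [[2, -3], [-3, -1]].

M = [[2, -3], [-3, -1]]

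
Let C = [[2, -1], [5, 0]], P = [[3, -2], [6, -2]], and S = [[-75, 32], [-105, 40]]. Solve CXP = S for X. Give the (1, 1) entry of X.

Left-multiply by C⁻¹ and right-multiply by P⁻¹: X = C⁻¹SP⁻¹.
det C = 5; the adjugate gives C⁻¹ = [[0, 1/5], [-1, 2/5]].
det P = 6, so P⁻¹ = [[-1/3, 1/3], [-1, 1/2]].
C⁻¹S = [[-21, 8], [33, -16]].
X = (C⁻¹S)P⁻¹ = [[-1, -3], [5, 3]].

-1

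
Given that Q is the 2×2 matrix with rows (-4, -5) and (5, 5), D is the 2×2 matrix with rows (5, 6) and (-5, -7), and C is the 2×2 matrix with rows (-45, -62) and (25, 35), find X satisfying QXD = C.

X = [[-1, 3], [1, -4]]

Isolating X: multiply by Q⁻¹ from the left and D⁻¹ from the right, so X = Q⁻¹CD⁻¹.
det Q = 5, so Q⁻¹ = [[1, 1], [-1, -4/5]].
det D = -5, so D⁻¹ = [[7/5, 6/5], [-1, -1]].
Q⁻¹C = [[-20, -27], [25, 34]].
X = (Q⁻¹C)D⁻¹ = [[-1, 3], [1, -4]].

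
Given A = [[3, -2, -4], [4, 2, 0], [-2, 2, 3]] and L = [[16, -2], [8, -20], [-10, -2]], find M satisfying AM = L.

A is on the left of M, so left-multiply by A⁻¹: M = A⁻¹L.
det A = -6; the adjugate gives A⁻¹ = [[-1, 1/3, -4/3], [2, -1/6, 8/3], [-2, 1/3, -7/3]].
M = A⁻¹L = [[-1, 1/3, -4/3], [2, -1/6, 8/3], [-2, 1/3, -7/3]] · [[16, -2], [8, -20], [-10, -2]] = [[0, -2], [4, -6], [-6, 2]].

M = [[0, -2], [4, -6], [-6, 2]]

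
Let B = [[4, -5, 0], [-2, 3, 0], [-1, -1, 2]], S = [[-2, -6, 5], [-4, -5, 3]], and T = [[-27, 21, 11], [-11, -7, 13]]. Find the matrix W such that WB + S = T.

W = [[-3, 5, 3], [0, 1, 5]]

WB = T − S = [[-25, 27, 6], [-7, -2, 10]].
Since B sits to the right of W, W = (T − S)B⁻¹.
det B = 4; the adjugate gives B⁻¹ = [[3/2, 5/2, 0], [1, 2, 0], [5/4, 9/4, 1/2]].
W = (T − S)B⁻¹ = [[-3, 5, 3], [0, 1, 5]].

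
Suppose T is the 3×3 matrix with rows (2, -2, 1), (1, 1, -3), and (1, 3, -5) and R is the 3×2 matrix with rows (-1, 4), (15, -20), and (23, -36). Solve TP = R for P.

P = [[1, -4], [-1, -4], [-5, 4]]

Since T multiplies P on the left, P = T⁻¹R.
T has determinant 6; T⁻¹ = [[2/3, -7/6, 5/6], [1/3, -11/6, 7/6], [1/3, -4/3, 2/3]].
P = T⁻¹R = [[2/3, -7/6, 5/6], [1/3, -11/6, 7/6], [1/3, -4/3, 2/3]] · [[-1, 4], [15, -20], [23, -36]] = [[1, -4], [-1, -4], [-5, 4]].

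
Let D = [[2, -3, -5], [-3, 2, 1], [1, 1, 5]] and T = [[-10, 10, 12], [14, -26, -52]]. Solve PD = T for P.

Since D sits to the right of P, P = TD⁻¹.
det D = -5, so D⁻¹ = [[-9/5, -2, -7/5], [-16/5, -3, -13/5], [1, 1, 1]].
P = TD⁻¹ = [[-10, 10, 12], [14, -26, -52]] · [[-9/5, -2, -7/5], [-16/5, -3, -13/5], [1, 1, 1]] = [[-2, 2, 0], [6, -2, -4]].

P = [[-2, 2, 0], [6, -2, -4]]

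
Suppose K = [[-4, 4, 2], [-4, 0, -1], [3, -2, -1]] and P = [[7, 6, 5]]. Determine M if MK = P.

M = [[4, -2, 5]]

Right-multiplying both sides by K⁻¹ gives M = PK⁻¹.
det K = -4; the adjugate gives K⁻¹ = [[1/2, 0, 1], [7/4, 1/2, 3], [-2, -1, -4]].
M = PK⁻¹ = [[7, 6, 5]] · [[1/2, 0, 1], [7/4, 1/2, 3], [-2, -1, -4]] = [[4, -2, 5]].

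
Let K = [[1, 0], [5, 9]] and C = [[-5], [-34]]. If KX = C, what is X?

X = [[-5], [-1]]

K is on the left of X, so left-multiply by K⁻¹: X = K⁻¹C.
det K = 9; the adjugate gives K⁻¹ = [[1, 0], [-5/9, 1/9]].
X = K⁻¹C = [[1, 0], [-5/9, 1/9]] · [[-5], [-34]] = [[-5], [-1]].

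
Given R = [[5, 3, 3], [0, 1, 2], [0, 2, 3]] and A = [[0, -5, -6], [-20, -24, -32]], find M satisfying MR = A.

M = [[0, 3, -4], [-4, -4, -4]]

Right-multiplying both sides by R⁻¹ gives M = AR⁻¹.
det R = -5, so R⁻¹ = [[1/5, 3/5, -3/5], [0, -3, 2], [0, 2, -1]].
M = AR⁻¹ = [[0, -5, -6], [-20, -24, -32]] · [[1/5, 3/5, -3/5], [0, -3, 2], [0, 2, -1]] = [[0, 3, -4], [-4, -4, -4]].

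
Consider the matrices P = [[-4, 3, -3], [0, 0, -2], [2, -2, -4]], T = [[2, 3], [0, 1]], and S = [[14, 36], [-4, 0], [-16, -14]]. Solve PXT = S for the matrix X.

X = [[-4, -3], [-2, -2], [1, -3]]

Left-multiply by P⁻¹ and right-multiply by T⁻¹: X = P⁻¹ST⁻¹.
P has determinant 4; P⁻¹ = [[-1, 9/2, -3/2], [-1, 11/2, -2], [0, -1/2, 0]].
det T = 2, so T⁻¹ = [[1/2, -3/2], [0, 1]].
P⁻¹S = [[-8, -15], [-4, -8], [2, 0]].
X = (P⁻¹S)T⁻¹ = [[-4, -3], [-2, -2], [1, -3]].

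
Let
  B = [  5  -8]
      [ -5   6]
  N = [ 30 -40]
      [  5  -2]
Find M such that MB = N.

Right-multiplying both sides by B⁻¹ gives M = NB⁻¹.
det B = -10, so B⁻¹ = [[-3/5, -4/5], [-1/2, -1/2]].
M = NB⁻¹ = [[30, -40], [5, -2]] · [[-3/5, -4/5], [-1/2, -1/2]] = [[2, -4], [-2, -3]].

M = [[2, -4], [-2, -3]]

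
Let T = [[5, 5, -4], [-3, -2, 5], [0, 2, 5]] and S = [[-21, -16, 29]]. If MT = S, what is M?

T is on the right of M, so right-multiply by T⁻¹: M = ST⁻¹.
T has determinant -1; T⁻¹ = [[20, 33, -17], [-15, -25, 13], [6, 10, -5]].
M = ST⁻¹ = [[-21, -16, 29]] · [[20, 33, -17], [-15, -25, 13], [6, 10, -5]] = [[-6, -3, 4]].

M = [[-6, -3, 4]]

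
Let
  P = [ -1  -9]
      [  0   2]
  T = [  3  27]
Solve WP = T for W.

P is on the right of W, so right-multiply by P⁻¹: W = TP⁻¹.
P has determinant -2; P⁻¹ = [[-1, -9/2], [0, 1/2]].
W = TP⁻¹ = [[3, 27]] · [[-1, -9/2], [0, 1/2]] = [[-3, 0]].

W = [[-3, 0]]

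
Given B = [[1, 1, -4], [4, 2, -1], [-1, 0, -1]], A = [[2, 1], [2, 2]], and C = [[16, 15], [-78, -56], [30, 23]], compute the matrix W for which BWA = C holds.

W = [[-5, -5], [-2, 0], [-2, -3]]

W = B⁻¹CA⁻¹ (apply B⁻¹ on the left and A⁻¹ on the right).
det B = -5; the adjugate gives B⁻¹ = [[2/5, -1/5, -7/5], [-1, 1, 3], [-2/5, 1/5, 2/5]].
det A = 2; the adjugate gives A⁻¹ = [[1, -1/2], [-1, 1]].
B⁻¹C = [[-20, -15], [-4, -2], [-10, -8]].
W = (B⁻¹C)A⁻¹ = [[-5, -5], [-2, 0], [-2, -3]].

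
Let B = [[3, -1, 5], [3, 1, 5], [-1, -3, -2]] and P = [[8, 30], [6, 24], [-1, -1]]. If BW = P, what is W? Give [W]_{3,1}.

B is on the left of W, so left-multiply by B⁻¹: W = B⁻¹P.
det B = -2; the adjugate gives B⁻¹ = [[-13/2, 17/2, 5], [-1/2, 1/2, 0], [4, -5, -3]].
W = B⁻¹P = [[-13/2, 17/2, 5], [-1/2, 1/2, 0], [4, -5, -3]] · [[8, 30], [6, 24], [-1, -1]] = [[-6, 4], [-1, -3], [5, 3]].

5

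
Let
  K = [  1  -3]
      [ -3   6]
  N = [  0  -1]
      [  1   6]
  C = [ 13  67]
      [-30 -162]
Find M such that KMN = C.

M = [[-4, 4], [-5, -3]]

Left-multiply by K⁻¹ and right-multiply by N⁻¹: M = K⁻¹CN⁻¹.
det K = -3, so K⁻¹ = [[-2, -1], [-1, -1/3]].
N has determinant 1; N⁻¹ = [[6, 1], [-1, 0]].
K⁻¹C = [[4, 28], [-3, -13]].
M = (K⁻¹C)N⁻¹ = [[-4, 4], [-5, -3]].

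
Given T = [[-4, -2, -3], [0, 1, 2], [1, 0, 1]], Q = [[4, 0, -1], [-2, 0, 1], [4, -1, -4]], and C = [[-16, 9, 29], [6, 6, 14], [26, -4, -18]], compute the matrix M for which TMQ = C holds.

M = [[-2, 3, 5], [-5, -1, -4], [5, -2, -1]]

Left-multiply by T⁻¹ and right-multiply by Q⁻¹: M = T⁻¹CQ⁻¹.
det T = -5, so T⁻¹ = [[-1/5, -2/5, 1/5], [-2/5, 1/5, -8/5], [1/5, 2/5, 4/5]].
det Q = 2; the adjugate gives Q⁻¹ = [[1/2, 1/2, 0], [-2, -6, -1], [1, 2, 0]].
T⁻¹C = [[6, -5, -15], [-34, 4, 20], [20, 1, -3]].
M = (T⁻¹C)Q⁻¹ = [[-2, 3, 5], [-5, -1, -4], [5, -2, -1]].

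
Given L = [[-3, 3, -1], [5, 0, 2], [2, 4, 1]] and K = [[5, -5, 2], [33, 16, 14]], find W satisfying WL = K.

L is on the right of W, so right-multiply by L⁻¹: W = KL⁻¹.
det L = 1, so L⁻¹ = [[-8, -7, 6], [-1, -1, 1], [20, 18, -15]].
W = KL⁻¹ = [[5, -5, 2], [33, 16, 14]] · [[-8, -7, 6], [-1, -1, 1], [20, 18, -15]] = [[5, 6, -5], [0, 5, 4]].

W = [[5, 6, -5], [0, 5, 4]]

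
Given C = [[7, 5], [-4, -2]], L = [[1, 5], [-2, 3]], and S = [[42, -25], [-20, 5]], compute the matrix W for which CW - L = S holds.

CW = S + L = [[43, -20], [-22, 8]].
Left-multiplying both sides by C⁻¹ gives W = C⁻¹(S + L).
det C = 6, so C⁻¹ = [[-1/3, -5/6], [2/3, 7/6]].
W = C⁻¹(S + L) = [[4, 0], [3, -4]].

W = [[4, 0], [3, -4]]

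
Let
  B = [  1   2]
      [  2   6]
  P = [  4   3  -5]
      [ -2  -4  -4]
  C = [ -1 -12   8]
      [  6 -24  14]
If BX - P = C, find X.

BX = C + P = [[3, -9, 3], [4, -28, 10]].
Left-multiplying both sides by B⁻¹ gives X = B⁻¹(C + P).
B has determinant 2; B⁻¹ = [[3, -1], [-1, 1/2]].
X = B⁻¹(C + P) = [[5, 1, -1], [-1, -5, 2]].

X = [[5, 1, -1], [-1, -5, 2]]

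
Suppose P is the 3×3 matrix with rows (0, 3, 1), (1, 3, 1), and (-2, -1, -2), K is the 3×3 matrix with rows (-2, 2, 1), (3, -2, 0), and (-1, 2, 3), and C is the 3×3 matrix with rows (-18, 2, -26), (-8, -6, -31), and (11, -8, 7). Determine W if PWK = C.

W = P⁻¹CK⁻¹ (apply P⁻¹ on the left and K⁻¹ on the right).
det P = 5, so P⁻¹ = [[-1, 1, 0], [0, 2/5, 1/5], [1, -6/5, -3/5]].
det K = -2; the adjugate gives K⁻¹ = [[3, 2, -1], [9/2, 5/2, -3/2], [-2, -1, 1]].
P⁻¹C = [[10, -8, -5], [-1, -4, -11], [-15, 14, 7]].
W = (P⁻¹C)K⁻¹ = [[4, 5, -3], [1, -1, -4], [4, -2, 1]].

W = [[4, 5, -3], [1, -1, -4], [4, -2, 1]]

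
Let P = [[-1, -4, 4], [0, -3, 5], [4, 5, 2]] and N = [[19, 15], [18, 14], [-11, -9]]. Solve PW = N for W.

W = [[-3, 1], [-1, -3], [3, 1]]

P is on the left of W, so left-multiply by P⁻¹: W = P⁻¹N.
det P = -1, so P⁻¹ = [[31, -28, 8], [-20, 18, -5], [-12, 11, -3]].
W = P⁻¹N = [[31, -28, 8], [-20, 18, -5], [-12, 11, -3]] · [[19, 15], [18, 14], [-11, -9]] = [[-3, 1], [-1, -3], [3, 1]].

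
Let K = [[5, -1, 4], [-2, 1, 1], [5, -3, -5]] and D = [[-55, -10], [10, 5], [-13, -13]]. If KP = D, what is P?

K is on the left of P, so left-multiply by K⁻¹: P = K⁻¹D.
det K = -1; the adjugate gives K⁻¹ = [[2, 17, 5], [5, 45, 13], [-1, -10, -3]].
P = K⁻¹D = [[2, 17, 5], [5, 45, 13], [-1, -10, -3]] · [[-55, -10], [10, 5], [-13, -13]] = [[-5, 0], [6, 6], [-6, -1]].

P = [[-5, 0], [6, 6], [-6, -1]]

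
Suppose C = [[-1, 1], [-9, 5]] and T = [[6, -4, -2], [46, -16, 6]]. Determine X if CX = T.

Left-multiplying both sides by C⁻¹ gives X = C⁻¹T.
det C = 4; the adjugate gives C⁻¹ = [[5/4, -1/4], [9/4, -1/4]].
X = C⁻¹T = [[5/4, -1/4], [9/4, -1/4]] · [[6, -4, -2], [46, -16, 6]] = [[-4, -1, -4], [2, -5, -6]].

X = [[-4, -1, -4], [2, -5, -6]]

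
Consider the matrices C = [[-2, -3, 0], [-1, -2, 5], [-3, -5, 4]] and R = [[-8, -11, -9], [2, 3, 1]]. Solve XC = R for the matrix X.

X = [[6, -1, -1], [0, 1, -1]]

C is on the right of X, so right-multiply by C⁻¹: X = RC⁻¹.
C has determinant -1; C⁻¹ = [[-17, -12, 15], [11, 8, -10], [1, 1, -1]].
X = RC⁻¹ = [[-8, -11, -9], [2, 3, 1]] · [[-17, -12, 15], [11, 8, -10], [1, 1, -1]] = [[6, -1, -1], [0, 1, -1]].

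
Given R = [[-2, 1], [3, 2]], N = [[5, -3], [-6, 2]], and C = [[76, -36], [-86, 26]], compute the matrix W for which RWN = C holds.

Isolating W: multiply by R⁻¹ from the left and N⁻¹ from the right, so W = R⁻¹CN⁻¹.
det R = -7; the adjugate gives R⁻¹ = [[-2/7, 1/7], [3/7, 2/7]].
N has determinant -8; N⁻¹ = [[-1/4, -3/8], [-3/4, -5/8]].
R⁻¹C = [[-34, 14], [8, -8]].
W = (R⁻¹C)N⁻¹ = [[-2, 4], [4, 2]].

W = [[-2, 4], [4, 2]]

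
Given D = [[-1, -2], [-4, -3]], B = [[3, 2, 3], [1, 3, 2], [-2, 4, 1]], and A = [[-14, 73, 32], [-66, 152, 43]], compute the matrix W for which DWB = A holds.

W = D⁻¹AB⁻¹ (apply D⁻¹ on the left and B⁻¹ on the right).
det D = -5; the adjugate gives D⁻¹ = [[3/5, -2/5], [-4/5, 1/5]].
det B = 5, so B⁻¹ = [[-1, 2, -1], [-1, 9/5, -3/5], [2, -16/5, 7/5]].
D⁻¹A = [[18, -17, 2], [-2, -28, -17]].
W = (D⁻¹A)B⁻¹ = [[3, -1, -5], [-4, 0, -5]].

W = [[3, -1, -5], [-4, 0, -5]]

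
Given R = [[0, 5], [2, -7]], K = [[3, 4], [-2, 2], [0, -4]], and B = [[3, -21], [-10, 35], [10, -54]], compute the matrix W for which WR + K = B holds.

W = [[-5, 0], [1, -4], [-3, 5]]

WR = B − K = [[0, -25], [-8, 33], [10, -50]].
Right-multiplying both sides by R⁻¹ gives W = (B − K)R⁻¹.
R has determinant -10; R⁻¹ = [[7/10, 1/2], [1/5, 0]].
W = (B − K)R⁻¹ = [[-5, 0], [1, -4], [-3, 5]].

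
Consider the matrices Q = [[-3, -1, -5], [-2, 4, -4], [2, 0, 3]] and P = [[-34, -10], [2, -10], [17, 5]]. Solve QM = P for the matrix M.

M = [[1, -5], [6, 0], [5, 5]]

Left-multiplying both sides by Q⁻¹ gives M = Q⁻¹P.
Q has determinant 6; Q⁻¹ = [[2, 1/2, 4], [-1/3, 1/6, -1/3], [-4/3, -1/3, -7/3]].
M = Q⁻¹P = [[2, 1/2, 4], [-1/3, 1/6, -1/3], [-4/3, -1/3, -7/3]] · [[-34, -10], [2, -10], [17, 5]] = [[1, -5], [6, 0], [5, 5]].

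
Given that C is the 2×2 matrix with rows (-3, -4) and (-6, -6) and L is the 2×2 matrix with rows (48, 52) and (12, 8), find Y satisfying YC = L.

Y = [[-4, -6], [4, -4]]

Right-multiplying both sides by C⁻¹ gives Y = LC⁻¹.
det C = -6; the adjugate gives C⁻¹ = [[1, -2/3], [-1, 1/2]].
Y = LC⁻¹ = [[48, 52], [12, 8]] · [[1, -2/3], [-1, 1/2]] = [[-4, -6], [4, -4]].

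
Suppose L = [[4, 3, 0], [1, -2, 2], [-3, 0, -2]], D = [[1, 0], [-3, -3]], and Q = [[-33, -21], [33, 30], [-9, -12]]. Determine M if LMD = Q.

Isolating M: multiply by L⁻¹ from the left and D⁻¹ from the right, so M = L⁻¹QD⁻¹.
det L = 4, so L⁻¹ = [[1, 3/2, 3/2], [-1, -2, -2], [-3/2, -9/4, -11/4]].
D has determinant -3; D⁻¹ = [[1, 0], [-1, -1/3]].
L⁻¹Q = [[3, 6], [-15, -15], [0, -3]].
M = (L⁻¹Q)D⁻¹ = [[-3, -2], [0, 5], [3, 1]].

M = [[-3, -2], [0, 5], [3, 1]]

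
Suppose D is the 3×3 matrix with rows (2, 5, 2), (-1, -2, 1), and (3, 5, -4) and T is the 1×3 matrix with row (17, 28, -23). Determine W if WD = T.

W = [[0, 1, 6]]

Right-multiplying both sides by D⁻¹ gives W = TD⁻¹.
D has determinant 3; D⁻¹ = [[1, 10, 3], [-1/3, -14/3, -4/3], [1/3, 5/3, 1/3]].
W = TD⁻¹ = [[17, 28, -23]] · [[1, 10, 3], [-1/3, -14/3, -4/3], [1/3, 5/3, 1/3]] = [[0, 1, 6]].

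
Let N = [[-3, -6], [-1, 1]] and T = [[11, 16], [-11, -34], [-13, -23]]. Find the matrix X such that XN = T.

X = [[-3, -2], [5, -4], [4, 1]]

N is on the right of X, so right-multiply by N⁻¹: X = TN⁻¹.
N has determinant -9; N⁻¹ = [[-1/9, -2/3], [-1/9, 1/3]].
X = TN⁻¹ = [[11, 16], [-11, -34], [-13, -23]] · [[-1/9, -2/3], [-1/9, 1/3]] = [[-3, -2], [5, -4], [4, 1]].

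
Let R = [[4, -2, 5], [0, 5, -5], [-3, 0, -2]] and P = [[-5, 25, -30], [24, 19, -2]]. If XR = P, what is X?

X = [[-5, 3, -5], [3, 5, -4]]

Since R sits to the right of X, X = PR⁻¹.
det R = 5; the adjugate gives R⁻¹ = [[-2, -4/5, -3], [3, 7/5, 4], [3, 6/5, 4]].
X = PR⁻¹ = [[-5, 25, -30], [24, 19, -2]] · [[-2, -4/5, -3], [3, 7/5, 4], [3, 6/5, 4]] = [[-5, 3, -5], [3, 5, -4]].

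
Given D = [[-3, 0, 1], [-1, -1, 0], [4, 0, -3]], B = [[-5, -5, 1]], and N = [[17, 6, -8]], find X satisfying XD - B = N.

XD = N + B = [[12, 1, -7]].
D is on the right of X, so right-multiply by D⁻¹: X = (N + B)D⁻¹.
det D = -5, so D⁻¹ = [[-3/5, 0, -1/5], [3/5, -1, 1/5], [-4/5, 0, -3/5]].
X = (N + B)D⁻¹ = [[-1, -1, 2]].

X = [[-1, -1, 2]]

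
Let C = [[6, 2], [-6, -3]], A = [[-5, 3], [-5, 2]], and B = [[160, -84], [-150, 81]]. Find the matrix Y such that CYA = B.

Isolating Y: multiply by C⁻¹ from the left and A⁻¹ from the right, so Y = C⁻¹BA⁻¹.
det C = -6, so C⁻¹ = [[1/2, 1/3], [-1, -1]].
det A = 5, so A⁻¹ = [[2/5, -3/5], [1, -1]].
C⁻¹B = [[30, -15], [-10, 3]].
Y = (C⁻¹B)A⁻¹ = [[-3, -3], [-1, 3]].

Y = [[-3, -3], [-1, 3]]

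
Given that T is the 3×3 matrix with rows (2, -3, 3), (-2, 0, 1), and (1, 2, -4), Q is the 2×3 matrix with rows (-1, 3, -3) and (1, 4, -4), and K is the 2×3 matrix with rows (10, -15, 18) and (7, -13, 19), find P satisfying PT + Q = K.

PT = K − Q = [[11, -18, 21], [6, -17, 23]].
Since T sits to the right of P, P = (K − Q)T⁻¹.
det T = 5, so T⁻¹ = [[-2/5, -6/5, -3/5], [-7/5, -11/5, -8/5], [-4/5, -7/5, -6/5]].
P = (K − Q)T⁻¹ = [[4, -3, -3], [3, -2, -4]].

P = [[4, -3, -3], [3, -2, -4]]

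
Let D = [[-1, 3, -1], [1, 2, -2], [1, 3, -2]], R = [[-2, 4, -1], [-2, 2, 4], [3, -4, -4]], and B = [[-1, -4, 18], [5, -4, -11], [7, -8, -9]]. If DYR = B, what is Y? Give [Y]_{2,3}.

Y = D⁻¹BR⁻¹ (apply D⁻¹ on the left and R⁻¹ on the right).
det D = -3; the adjugate gives D⁻¹ = [[-2/3, -1, 4/3], [0, -1, 1], [-1/3, -2, 5/3]].
R has determinant -2; R⁻¹ = [[-4, -10, -9], [-2, -11/2, -5], [-1, -2, -2]].
D⁻¹B = [[5, -4, -13], [2, -4, 2], [2, -4, 1]].
Y = (D⁻¹B)R⁻¹ = [[1, -2, 1], [-2, -2, -2], [-1, 0, 0]].

-2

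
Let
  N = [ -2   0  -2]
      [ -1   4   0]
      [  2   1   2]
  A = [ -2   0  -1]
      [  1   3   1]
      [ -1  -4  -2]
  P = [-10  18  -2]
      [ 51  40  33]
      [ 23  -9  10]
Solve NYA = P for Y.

Y = [[-1, 0, 1], [-5, 3, 0], [-3, -3, -1]]

Y = N⁻¹PA⁻¹ (apply N⁻¹ on the left and A⁻¹ on the right).
det N = 2, so N⁻¹ = [[4, -1, 4], [1, 0, 1], [-9/2, 1, -4]].
A has determinant 5; A⁻¹ = [[-2/5, 4/5, 3/5], [1/5, 3/5, 1/5], [-1/5, -8/5, -6/5]].
N⁻¹P = [[1, -4, -1], [13, 9, 8], [4, -5, 2]].
Y = (N⁻¹P)A⁻¹ = [[-1, 0, 1], [-5, 3, 0], [-3, -3, -1]].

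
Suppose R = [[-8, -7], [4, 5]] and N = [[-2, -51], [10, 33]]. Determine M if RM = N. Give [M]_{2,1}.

6

R is on the left of M, so left-multiply by R⁻¹: M = R⁻¹N.
R has determinant -12; R⁻¹ = [[-5/12, -7/12], [1/3, 2/3]].
M = R⁻¹N = [[-5/12, -7/12], [1/3, 2/3]] · [[-2, -51], [10, 33]] = [[-5, 2], [6, 5]].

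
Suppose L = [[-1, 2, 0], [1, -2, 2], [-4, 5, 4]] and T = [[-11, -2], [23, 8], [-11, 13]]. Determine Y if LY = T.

L is on the left of Y, so left-multiply by L⁻¹: Y = L⁻¹T.
det L = -6, so L⁻¹ = [[3, 4/3, -2/3], [2, 2/3, -1/3], [1/2, 1/2, 0]].
Y = L⁻¹T = [[3, 4/3, -2/3], [2, 2/3, -1/3], [1/2, 1/2, 0]] · [[-11, -2], [23, 8], [-11, 13]] = [[5, -4], [-3, -3], [6, 3]].

Y = [[5, -4], [-3, -3], [6, 3]]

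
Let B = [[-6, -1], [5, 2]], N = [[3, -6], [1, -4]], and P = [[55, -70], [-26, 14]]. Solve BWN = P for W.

W = [[-5, 3], [5, 2]]

W = B⁻¹PN⁻¹ (apply B⁻¹ on the left and N⁻¹ on the right).
det B = -7; the adjugate gives B⁻¹ = [[-2/7, -1/7], [5/7, 6/7]].
N has determinant -6; N⁻¹ = [[2/3, -1], [1/6, -1/2]].
B⁻¹P = [[-12, 18], [17, -38]].
W = (B⁻¹P)N⁻¹ = [[-5, 3], [5, 2]].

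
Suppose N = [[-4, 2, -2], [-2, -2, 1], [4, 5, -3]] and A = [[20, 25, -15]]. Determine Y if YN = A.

N is on the right of Y, so right-multiply by N⁻¹: Y = AN⁻¹.
N has determinant -4; N⁻¹ = [[-1/4, 1, 1/2], [1/2, -5, -2], [1/2, -7, -3]].
Y = AN⁻¹ = [[20, 25, -15]] · [[-1/4, 1, 1/2], [1/2, -5, -2], [1/2, -7, -3]] = [[0, 0, 5]].

Y = [[0, 0, 5]]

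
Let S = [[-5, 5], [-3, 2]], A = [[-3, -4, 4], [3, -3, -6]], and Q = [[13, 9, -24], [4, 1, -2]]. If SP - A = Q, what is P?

P = [[-3, 4, 0], [-1, 5, -4]]

SP = Q + A = [[10, 5, -20], [7, -2, -8]].
Left-multiplying both sides by S⁻¹ gives P = S⁻¹(Q + A).
S has determinant 5; S⁻¹ = [[2/5, -1], [3/5, -1]].
P = S⁻¹(Q + A) = [[-3, 4, 0], [-1, 5, -4]].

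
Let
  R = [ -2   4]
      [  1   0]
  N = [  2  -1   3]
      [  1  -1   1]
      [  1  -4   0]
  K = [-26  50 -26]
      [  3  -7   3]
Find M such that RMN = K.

M = R⁻¹KN⁻¹ (apply R⁻¹ on the left and N⁻¹ on the right).
det R = -4, so R⁻¹ = [[0, 1], [1/4, 1/2]].
det N = -2, so N⁻¹ = [[-2, 6, -1], [-1/2, 3/2, -1/2], [3/2, -7/2, 1/2]].
R⁻¹K = [[3, -7, 3], [-5, 9, -5]].
M = (R⁻¹K)N⁻¹ = [[2, -3, 2], [-2, 1, -2]].

M = [[2, -3, 2], [-2, 1, -2]]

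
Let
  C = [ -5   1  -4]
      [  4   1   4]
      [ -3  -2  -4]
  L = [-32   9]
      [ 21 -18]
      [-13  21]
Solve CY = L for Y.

Y = [[5, -3], [-3, -6], [1, 0]]

C is on the left of Y, so left-multiply by C⁻¹: Y = C⁻¹L.
det C = 4; the adjugate gives C⁻¹ = [[1, 3, 2], [1, 2, 1], [-5/4, -13/4, -9/4]].
Y = C⁻¹L = [[1, 3, 2], [1, 2, 1], [-5/4, -13/4, -9/4]] · [[-32, 9], [21, -18], [-13, 21]] = [[5, -3], [-3, -6], [1, 0]].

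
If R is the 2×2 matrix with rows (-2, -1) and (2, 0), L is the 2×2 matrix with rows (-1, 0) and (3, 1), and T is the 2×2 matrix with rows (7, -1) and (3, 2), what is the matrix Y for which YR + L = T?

Y = [[1, 5], [-1, -1]]

YR = T − L = [[8, -1], [0, 1]].
Since R sits to the right of Y, Y = (T − L)R⁻¹.
det R = 2; the adjugate gives R⁻¹ = [[0, 1/2], [-1, -1]].
Y = (T − L)R⁻¹ = [[1, 5], [-1, -1]].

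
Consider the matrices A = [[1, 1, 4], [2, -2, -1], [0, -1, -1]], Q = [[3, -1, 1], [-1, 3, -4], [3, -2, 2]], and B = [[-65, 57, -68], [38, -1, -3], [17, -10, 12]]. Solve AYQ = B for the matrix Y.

Y = [[3, 3, 2], [-3, 0, 4], [-3, 2, -3]]

Left-multiply by A⁻¹ and right-multiply by Q⁻¹: Y = A⁻¹BQ⁻¹.
A has determinant -5; A⁻¹ = [[-1/5, 3/5, -7/5], [-2/5, 1/5, -9/5], [2/5, -1/5, 4/5]].
det Q = -3; the adjugate gives Q⁻¹ = [[2/3, 0, -1/3], [10/3, -1, -11/3], [7/3, -1, -8/3]].
A⁻¹B = [[12, 2, -5], [3, -5, 5], [-20, 15, -17]].
Y = (A⁻¹B)Q⁻¹ = [[3, 3, 2], [-3, 0, 4], [-3, 2, -3]].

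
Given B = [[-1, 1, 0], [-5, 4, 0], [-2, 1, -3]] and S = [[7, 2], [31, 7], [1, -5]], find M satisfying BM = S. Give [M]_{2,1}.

Since B multiplies M on the left, M = B⁻¹S.
B has determinant -3; B⁻¹ = [[4, -1, 0], [5, -1, 0], [-1, 1/3, -1/3]].
M = B⁻¹S = [[4, -1, 0], [5, -1, 0], [-1, 1/3, -1/3]] · [[7, 2], [31, 7], [1, -5]] = [[-3, 1], [4, 3], [3, 2]].

4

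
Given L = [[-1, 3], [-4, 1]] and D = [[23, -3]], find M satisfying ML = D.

M = [[1, -6]]

L is on the right of M, so right-multiply by L⁻¹: M = DL⁻¹.
det L = 11; the adjugate gives L⁻¹ = [[1/11, -3/11], [4/11, -1/11]].
M = DL⁻¹ = [[23, -3]] · [[1/11, -3/11], [4/11, -1/11]] = [[1, -6]].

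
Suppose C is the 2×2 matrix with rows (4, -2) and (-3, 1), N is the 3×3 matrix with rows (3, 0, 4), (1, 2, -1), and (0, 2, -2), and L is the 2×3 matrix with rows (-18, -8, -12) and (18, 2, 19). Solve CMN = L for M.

M = C⁻¹LN⁻¹ (apply C⁻¹ on the left and N⁻¹ on the right).
det C = -2; the adjugate gives C⁻¹ = [[-1/2, -1], [-3/2, -2]].
N has determinant 2; N⁻¹ = [[-1, 4, -4], [1, -3, 7/2], [1, -3, 3]].
C⁻¹L = [[-9, 2, -13], [-9, 8, -20]].
M = (C⁻¹L)N⁻¹ = [[-2, -3, 4], [-3, 0, 4]].

M = [[-2, -3, 4], [-3, 0, 4]]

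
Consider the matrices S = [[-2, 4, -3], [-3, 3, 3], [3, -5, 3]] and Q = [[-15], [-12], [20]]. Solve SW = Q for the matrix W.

W = [[4], [-1], [1]]

Left-multiplying both sides by S⁻¹ gives W = S⁻¹Q.
S has determinant 6; S⁻¹ = [[4, 1/2, 7/2], [3, 1/2, 5/2], [1, 1/3, 1]].
W = S⁻¹Q = [[4, 1/2, 7/2], [3, 1/2, 5/2], [1, 1/3, 1]] · [[-15], [-12], [20]] = [[4], [-1], [1]].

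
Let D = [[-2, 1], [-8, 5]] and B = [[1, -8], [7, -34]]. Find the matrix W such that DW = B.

W = [[1, 3], [3, -2]]

Left-multiplying both sides by D⁻¹ gives W = D⁻¹B.
det D = -2, so D⁻¹ = [[-5/2, 1/2], [-4, 1]].
W = D⁻¹B = [[-5/2, 1/2], [-4, 1]] · [[1, -8], [7, -34]] = [[1, 3], [3, -2]].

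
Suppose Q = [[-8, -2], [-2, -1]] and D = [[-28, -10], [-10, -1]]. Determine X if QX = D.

Q is on the left of X, so left-multiply by Q⁻¹: X = Q⁻¹D.
det Q = 4; the adjugate gives Q⁻¹ = [[-1/4, 1/2], [1/2, -2]].
X = Q⁻¹D = [[-1/4, 1/2], [1/2, -2]] · [[-28, -10], [-10, -1]] = [[2, 2], [6, -3]].

X = [[2, 2], [6, -3]]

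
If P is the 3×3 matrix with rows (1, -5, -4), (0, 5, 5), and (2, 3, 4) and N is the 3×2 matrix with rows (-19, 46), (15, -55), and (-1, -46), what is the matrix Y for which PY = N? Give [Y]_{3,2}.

-5

P is on the left of Y, so left-multiply by P⁻¹: Y = P⁻¹N.
det P = -5; the adjugate gives P⁻¹ = [[-1, -8/5, 1], [-2, -12/5, 1], [2, 13/5, -1]].
Y = P⁻¹N = [[-1, -8/5, 1], [-2, -12/5, 1], [2, 13/5, -1]] · [[-19, 46], [15, -55], [-1, -46]] = [[-6, -4], [1, -6], [2, -5]].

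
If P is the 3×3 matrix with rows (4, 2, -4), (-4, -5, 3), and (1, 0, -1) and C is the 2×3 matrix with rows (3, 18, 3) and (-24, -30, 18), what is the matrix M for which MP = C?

Since P sits to the right of M, M = CP⁻¹.
P has determinant -2; P⁻¹ = [[-5/2, -1, 7], [1/2, 0, -2], [-5/2, -1, 6]].
M = CP⁻¹ = [[3, 18, 3], [-24, -30, 18]] · [[-5/2, -1, 7], [1/2, 0, -2], [-5/2, -1, 6]] = [[-6, -6, 3], [0, 6, 0]].

M = [[-6, -6, 3], [0, 6, 0]]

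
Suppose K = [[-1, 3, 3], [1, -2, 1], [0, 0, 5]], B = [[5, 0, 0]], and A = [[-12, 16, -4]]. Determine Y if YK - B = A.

Y = [[2, -5, -1]]

YK = A + B = [[-7, 16, -4]].
Since K sits to the right of Y, Y = (A + B)K⁻¹.
det K = -5, so K⁻¹ = [[2, 3, -9/5], [1, 1, -4/5], [0, 0, 1/5]].
Y = (A + B)K⁻¹ = [[2, -5, -1]].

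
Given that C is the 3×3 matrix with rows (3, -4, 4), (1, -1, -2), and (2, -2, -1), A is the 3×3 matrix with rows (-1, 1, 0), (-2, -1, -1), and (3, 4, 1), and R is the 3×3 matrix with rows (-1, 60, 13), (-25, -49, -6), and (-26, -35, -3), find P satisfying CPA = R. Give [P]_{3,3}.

P = C⁻¹RA⁻¹ (apply C⁻¹ on the left and A⁻¹ on the right).
C has determinant 3; C⁻¹ = [[-1, -4, 4], [-1, -11/3, 10/3], [0, -2/3, 1/3]].
det A = -4, so A⁻¹ = [[-3/4, 1/4, 1/4], [1/4, 1/4, 1/4], [5/4, -7/4, -3/4]].
C⁻¹R = [[-3, -4, -1], [6, 3, -1], [8, 21, 3]].
P = (C⁻¹R)A⁻¹ = [[0, 0, -1], [-5, 4, 3], [3, 2, 5]].

5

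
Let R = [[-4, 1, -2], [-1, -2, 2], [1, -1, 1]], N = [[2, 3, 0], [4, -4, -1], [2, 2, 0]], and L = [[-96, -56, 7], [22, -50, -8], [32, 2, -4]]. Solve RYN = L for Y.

Left-multiply by R⁻¹ and right-multiply by N⁻¹: Y = R⁻¹LN⁻¹.
det R = -3; the adjugate gives R⁻¹ = [[0, -1/3, 2/3], [-1, 2/3, -10/3], [-1, 1, -3]].
N has determinant -2; N⁻¹ = [[-1, 0, 3/2], [1, 0, -1], [-8, -1, 10]].
R⁻¹L = [[14, 18, 0], [4, 16, 1], [22, 0, -3]].
Y = (R⁻¹L)N⁻¹ = [[4, 0, 3], [4, -1, 0], [2, 3, 3]].

Y = [[4, 0, 3], [4, -1, 0], [2, 3, 3]]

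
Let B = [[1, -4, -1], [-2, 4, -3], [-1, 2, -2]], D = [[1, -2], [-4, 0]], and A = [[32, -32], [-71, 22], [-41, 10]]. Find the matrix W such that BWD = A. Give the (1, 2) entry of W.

1

W = B⁻¹AD⁻¹ (apply B⁻¹ on the left and D⁻¹ on the right).
B has determinant 2; B⁻¹ = [[-1, -5, 8], [-1/2, -3/2, 5/2], [0, 1, -2]].
det D = -8; the adjugate gives D⁻¹ = [[0, -1/4], [-1/2, -1/8]].
B⁻¹A = [[-5, 2], [-12, 8], [11, 2]].
W = (B⁻¹A)D⁻¹ = [[-1, 1], [-4, 2], [-1, -3]].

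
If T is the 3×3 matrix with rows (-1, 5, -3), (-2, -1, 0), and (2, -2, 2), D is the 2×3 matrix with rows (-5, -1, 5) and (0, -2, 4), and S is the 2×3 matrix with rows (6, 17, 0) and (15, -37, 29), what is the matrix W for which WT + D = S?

WT = S − D = [[11, 18, -5], [15, -35, 25]].
Right-multiplying both sides by T⁻¹ gives W = (S − D)T⁻¹.
T has determinant 4; T⁻¹ = [[-1/2, -1, -3/4], [1, 1, 3/2], [3/2, 2, 11/4]].
W = (S − D)T⁻¹ = [[5, -3, 5], [-5, 0, 5]].

W = [[5, -3, 5], [-5, 0, 5]]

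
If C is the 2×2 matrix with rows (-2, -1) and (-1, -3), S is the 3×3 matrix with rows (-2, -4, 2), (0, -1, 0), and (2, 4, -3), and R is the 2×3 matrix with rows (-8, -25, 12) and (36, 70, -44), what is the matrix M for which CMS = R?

M = [[-2, -5, 4], [4, 1, -4]]

M = C⁻¹RS⁻¹ (apply C⁻¹ on the left and S⁻¹ on the right).
det C = 5, so C⁻¹ = [[-3/5, 1/5], [1/5, -2/5]].
det S = -2, so S⁻¹ = [[-3/2, 2, -1], [0, -1, 0], [-1, 0, -1]].
C⁻¹R = [[12, 29, -16], [-16, -33, 20]].
M = (C⁻¹R)S⁻¹ = [[-2, -5, 4], [4, 1, -4]].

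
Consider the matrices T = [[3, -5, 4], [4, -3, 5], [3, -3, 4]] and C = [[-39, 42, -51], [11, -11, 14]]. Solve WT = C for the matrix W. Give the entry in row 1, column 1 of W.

-3

Since T sits to the right of W, W = CT⁻¹.
T has determinant 2; T⁻¹ = [[3/2, 4, -13/2], [-1/2, 0, 1/2], [-3/2, -3, 11/2]].
W = CT⁻¹ = [[-39, 42, -51], [11, -11, 14]] · [[3/2, 4, -13/2], [-1/2, 0, 1/2], [-3/2, -3, 11/2]] = [[-3, -3, -6], [1, 2, 0]].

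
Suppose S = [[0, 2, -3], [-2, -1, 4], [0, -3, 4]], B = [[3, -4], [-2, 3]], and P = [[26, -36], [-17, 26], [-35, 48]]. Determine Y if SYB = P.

Left-multiply by S⁻¹ and right-multiply by B⁻¹: Y = S⁻¹PB⁻¹.
det S = -2; the adjugate gives S⁻¹ = [[-4, -1/2, -5/2], [-4, 0, -3], [-3, 0, -2]].
B has determinant 1; B⁻¹ = [[3, 4], [2, 3]].
S⁻¹P = [[-8, 11], [1, 0], [-8, 12]].
Y = (S⁻¹P)B⁻¹ = [[-2, 1], [3, 4], [0, 4]].

Y = [[-2, 1], [3, 4], [0, 4]]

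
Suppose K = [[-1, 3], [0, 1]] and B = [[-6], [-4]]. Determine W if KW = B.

W = [[-6], [-4]]

Since K multiplies W on the left, W = K⁻¹B.
det K = -1; the adjugate gives K⁻¹ = [[-1, 3], [0, 1]].
W = K⁻¹B = [[-1, 3], [0, 1]] · [[-6], [-4]] = [[-6], [-4]].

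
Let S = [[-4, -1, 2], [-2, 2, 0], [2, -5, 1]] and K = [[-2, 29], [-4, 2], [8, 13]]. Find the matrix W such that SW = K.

Since S multiplies W on the left, W = S⁻¹K.
S has determinant 2; S⁻¹ = [[1, -9/2, -2], [1, -4, -2], [3, -11, -5]].
W = S⁻¹K = [[1, -9/2, -2], [1, -4, -2], [3, -11, -5]] · [[-2, 29], [-4, 2], [8, 13]] = [[0, -6], [-2, -5], [-2, 0]].

W = [[0, -6], [-2, -5], [-2, 0]]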